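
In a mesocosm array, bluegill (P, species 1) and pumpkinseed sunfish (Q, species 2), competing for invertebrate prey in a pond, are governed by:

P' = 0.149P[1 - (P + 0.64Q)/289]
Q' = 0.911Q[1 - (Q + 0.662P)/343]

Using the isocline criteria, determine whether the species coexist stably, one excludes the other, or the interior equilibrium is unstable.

Compare the nullcline intercepts: K1/α12 = 289/0.64 = 452 > K2 = 343; K2/α21 = 343/0.662 = 518 > K1 = 289.
Since both inequalities hold, each species can invade when rare, so the interior equilibrium is stable.

stable coexistence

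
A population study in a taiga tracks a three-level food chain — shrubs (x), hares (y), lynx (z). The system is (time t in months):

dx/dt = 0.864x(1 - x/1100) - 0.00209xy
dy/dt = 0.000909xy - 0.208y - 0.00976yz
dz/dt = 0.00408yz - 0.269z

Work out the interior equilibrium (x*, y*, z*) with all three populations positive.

From dz/dt = 0: 0.00408y* = 0.269, so y* = 65.9.
From dx/dt = 0: 0.864(1 - x*/1100) = 0.00209·65.9, giving x* = 1100·(1 - 0.159) = 925.
From dy/dt = 0: 0.000909·925 - 0.208 = 0.00976z*, so z* = 0.632/0.00976 = 64.8.

x* ≈ 925, y* ≈ 65.9, z* ≈ 64.8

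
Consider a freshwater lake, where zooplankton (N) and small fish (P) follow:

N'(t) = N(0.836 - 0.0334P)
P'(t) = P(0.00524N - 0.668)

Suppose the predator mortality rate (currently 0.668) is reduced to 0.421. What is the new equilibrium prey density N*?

N* ≈ 80.3

At the interior fixed point, setting dP/dt = 0 with P > 0 fixes N* = (predator death rate)/(NP coefficient) — independent of the other coefficients.
With the change, N* = 0.421/0.00524 = 80.3; it falls from 127.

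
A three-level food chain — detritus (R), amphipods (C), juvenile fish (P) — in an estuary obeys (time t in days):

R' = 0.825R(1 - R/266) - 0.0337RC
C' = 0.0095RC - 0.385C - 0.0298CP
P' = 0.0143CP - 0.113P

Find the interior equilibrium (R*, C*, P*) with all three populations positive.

R* ≈ 180, C* ≈ 7.9, P* ≈ 44.5

From dP/dt = 0: 0.0143C* = 0.113, so C* = 7.9.
From dR/dt = 0: 0.825(1 - R*/266) = 0.0337·7.9, giving R* = 266·(1 - 0.323) = 180.
From dC/dt = 0: 0.0095·180 - 0.385 = 0.0298P*, so P* = 1.33/0.0298 = 44.5.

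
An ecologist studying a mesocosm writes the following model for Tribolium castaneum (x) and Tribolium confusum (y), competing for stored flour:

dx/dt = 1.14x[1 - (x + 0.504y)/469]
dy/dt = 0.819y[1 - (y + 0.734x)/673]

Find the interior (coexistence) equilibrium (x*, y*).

Setting both brackets to zero gives the nullclines x + 0.504y = 469 and 0.734x + y = 673.
Substituting y = 673 - 0.734x into the first: x(1 - 0.504·0.734) = 469 - 0.504·673.
So x* = 130/0.63 = 206, and then y* = 673 - 0.734·206 = 522.

x* ≈ 206, y* ≈ 522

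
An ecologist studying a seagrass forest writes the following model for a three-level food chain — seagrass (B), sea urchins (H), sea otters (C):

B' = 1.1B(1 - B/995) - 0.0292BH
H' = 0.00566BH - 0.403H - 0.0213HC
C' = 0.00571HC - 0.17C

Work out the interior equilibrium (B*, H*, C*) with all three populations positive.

From dC/dt = 0: 0.00571H* = 0.17, so H* = 29.8.
From dB/dt = 0: 1.1(1 - B*/995) = 0.0292·29.8, giving B* = 995·(1 - 0.79) = 209.
From dH/dt = 0: 0.00566·209 - 0.403 = 0.0213C*, so C* = 0.778/0.0213 = 36.5.

B* ≈ 209, H* ≈ 29.8, C* ≈ 36.5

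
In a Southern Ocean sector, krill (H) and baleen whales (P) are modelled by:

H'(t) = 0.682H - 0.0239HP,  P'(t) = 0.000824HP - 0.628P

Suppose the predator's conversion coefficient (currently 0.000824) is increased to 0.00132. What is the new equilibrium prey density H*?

H* ≈ 476

At the interior fixed point, setting dP/dt = 0 with P > 0 fixes H* = (predator death rate)/(HP coefficient) — independent of the other coefficients.
With the change, H* = 0.628/0.00132 = 476; it falls from 762.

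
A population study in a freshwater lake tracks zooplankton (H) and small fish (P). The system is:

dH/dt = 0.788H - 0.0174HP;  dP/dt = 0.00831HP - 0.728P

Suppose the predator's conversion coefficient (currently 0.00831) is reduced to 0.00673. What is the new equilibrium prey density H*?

H* ≈ 108

At the interior fixed point, setting dP/dt = 0 with P > 0 fixes H* = (predator death rate)/(HP coefficient) — independent of the other coefficients.
With the change, H* = 0.728/0.00673 = 108; it rises from 87.6.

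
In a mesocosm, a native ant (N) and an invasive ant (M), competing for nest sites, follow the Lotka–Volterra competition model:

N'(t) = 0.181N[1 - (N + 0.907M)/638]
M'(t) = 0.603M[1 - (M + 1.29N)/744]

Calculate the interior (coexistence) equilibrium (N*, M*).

N* ≈ 216, M* ≈ 465

Setting both brackets to zero gives the nullclines N + 0.907M = 638 and 1.29N + M = 744.
Substituting M = 744 - 1.29N into the first: N(1 - 0.907·1.29) = 638 - 0.907·744.
So N* = -36.8/-0.17 = 216, and then M* = 744 - 1.29·216 = 465.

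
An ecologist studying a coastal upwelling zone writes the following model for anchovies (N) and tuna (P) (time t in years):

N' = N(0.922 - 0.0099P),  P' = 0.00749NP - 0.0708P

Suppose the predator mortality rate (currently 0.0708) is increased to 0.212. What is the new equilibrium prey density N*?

At the interior fixed point, setting dP/dt = 0 with P > 0 fixes N* = (predator death rate)/(NP coefficient) — independent of the other coefficients.
With the change, N* = 0.212/0.00749 = 28.3; it rises from 9.45.

N* ≈ 28.3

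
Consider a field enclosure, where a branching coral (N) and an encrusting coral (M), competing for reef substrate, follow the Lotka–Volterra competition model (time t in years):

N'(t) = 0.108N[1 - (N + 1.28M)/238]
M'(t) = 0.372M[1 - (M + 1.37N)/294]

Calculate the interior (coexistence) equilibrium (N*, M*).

Setting both brackets to zero gives the nullclines N + 1.28M = 238 and 1.37N + M = 294.
Substituting M = 294 - 1.37N into the first: N(1 - 1.28·1.37) = 238 - 1.28·294.
So N* = -138/-0.754 = 184, and then M* = 294 - 1.37·184 = 42.5.

N* ≈ 184, M* ≈ 42.5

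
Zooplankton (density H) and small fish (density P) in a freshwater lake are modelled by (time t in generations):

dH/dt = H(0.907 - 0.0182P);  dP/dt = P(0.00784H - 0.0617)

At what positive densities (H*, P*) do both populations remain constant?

H* ≈ 7.87, P* ≈ 49.8

Set dP/dt = 0 with P > 0: 0.00784H - 0.0617 = 0, so H* = 0.0617/0.00784 = 7.87.
Set dH/dt = 0 with H > 0: 0.907 - 0.0182P = 0, so P* = 0.907/0.0182 = 49.8.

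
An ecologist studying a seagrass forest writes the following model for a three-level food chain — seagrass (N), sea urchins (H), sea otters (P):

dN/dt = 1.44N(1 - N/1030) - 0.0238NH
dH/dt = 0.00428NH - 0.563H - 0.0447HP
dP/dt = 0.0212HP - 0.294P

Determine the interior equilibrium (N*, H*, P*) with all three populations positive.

N* ≈ 794, H* ≈ 13.9, P* ≈ 63.4

From dP/dt = 0: 0.0212H* = 0.294, so H* = 13.9.
From dN/dt = 0: 1.44(1 - N*/1030) = 0.0238·13.9, giving N* = 1030·(1 - 0.229) = 794.
From dH/dt = 0: 0.00428·794 - 0.563 = 0.0447P*, so P* = 2.83/0.0447 = 63.4.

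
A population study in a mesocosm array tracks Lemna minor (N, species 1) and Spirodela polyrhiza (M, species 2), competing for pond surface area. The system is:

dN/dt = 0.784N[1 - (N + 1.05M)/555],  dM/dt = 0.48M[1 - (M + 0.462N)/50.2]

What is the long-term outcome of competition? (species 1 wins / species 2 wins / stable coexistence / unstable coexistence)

species 1 excludes species 2

Compare the nullcline intercepts: K1/α12 = 555/1.05 = 529 > K2 = 50.2; K2/α21 = 50.2/0.462 = 109 < K1 = 555.
Since the inequalities point opposite ways, species 1 can invade but species 2 cannot.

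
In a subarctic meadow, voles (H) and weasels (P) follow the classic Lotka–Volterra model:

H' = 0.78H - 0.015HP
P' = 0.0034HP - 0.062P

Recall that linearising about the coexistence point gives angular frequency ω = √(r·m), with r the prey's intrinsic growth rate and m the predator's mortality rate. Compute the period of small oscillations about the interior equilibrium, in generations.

T ≈ 28.6 generations

Here r = 0.78 and m = 0.062, so r·m = 0.0484.
ω = √0.0484 = 0.22 per generation, hence T = 2π/ω ≈ 28.6 generations.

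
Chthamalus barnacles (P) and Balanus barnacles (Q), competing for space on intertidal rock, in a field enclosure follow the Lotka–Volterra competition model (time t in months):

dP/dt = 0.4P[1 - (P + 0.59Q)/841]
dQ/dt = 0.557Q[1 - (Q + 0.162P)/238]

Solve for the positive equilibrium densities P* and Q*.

P* ≈ 775, Q* ≈ 113

Setting both brackets to zero gives the nullclines P + 0.59Q = 841 and 0.162P + Q = 238.
Substituting Q = 238 - 0.162P into the first: P(1 - 0.59·0.162) = 841 - 0.59·238.
So P* = 701/0.904 = 775, and then Q* = 238 - 0.162·775 = 113.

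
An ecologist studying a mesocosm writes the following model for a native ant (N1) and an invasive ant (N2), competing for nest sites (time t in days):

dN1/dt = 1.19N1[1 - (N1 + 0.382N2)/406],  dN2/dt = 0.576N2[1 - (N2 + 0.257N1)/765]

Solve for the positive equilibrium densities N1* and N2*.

Setting both brackets to zero gives the nullclines N1 + 0.382N2 = 406 and 0.257N1 + N2 = 765.
Substituting N2 = 765 - 0.257N1 into the first: N1(1 - 0.382·0.257) = 406 - 0.382·765.
So N1* = 114/0.902 = 126, and then N2* = 765 - 0.257·126 = 733.

N1* ≈ 126, N2* ≈ 733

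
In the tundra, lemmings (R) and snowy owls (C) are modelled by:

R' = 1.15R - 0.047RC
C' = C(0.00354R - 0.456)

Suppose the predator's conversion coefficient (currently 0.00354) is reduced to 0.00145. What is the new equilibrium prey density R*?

At the interior fixed point, setting dC/dt = 0 with C > 0 fixes R* = (predator death rate)/(RC coefficient) — independent of the other coefficients.
With the change, R* = 0.456/0.00145 = 314; it rises from 129.

R* ≈ 314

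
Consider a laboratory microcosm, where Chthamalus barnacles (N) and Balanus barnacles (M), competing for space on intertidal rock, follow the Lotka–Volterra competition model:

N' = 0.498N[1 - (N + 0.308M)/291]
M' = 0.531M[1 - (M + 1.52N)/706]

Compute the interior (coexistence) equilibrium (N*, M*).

N* ≈ 138, M* ≈ 496

Setting both brackets to zero gives the nullclines N + 0.308M = 291 and 1.52N + M = 706.
Substituting M = 706 - 1.52N into the first: N(1 - 0.308·1.52) = 291 - 0.308·706.
So N* = 73.6/0.532 = 138, and then M* = 706 - 1.52·138 = 496.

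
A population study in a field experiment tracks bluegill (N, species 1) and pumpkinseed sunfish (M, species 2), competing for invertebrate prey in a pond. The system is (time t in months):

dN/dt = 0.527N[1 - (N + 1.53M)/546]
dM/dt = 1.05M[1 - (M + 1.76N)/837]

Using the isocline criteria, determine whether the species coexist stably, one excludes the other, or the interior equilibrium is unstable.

unstable coexistence (outcome depends on initial conditions)

Compare the nullcline intercepts: K1/α12 = 546/1.53 = 357 < K2 = 837; K2/α21 = 837/1.76 = 476 < K1 = 546.
Since both are reversed, neither can invade when rare; the interior point is a saddle.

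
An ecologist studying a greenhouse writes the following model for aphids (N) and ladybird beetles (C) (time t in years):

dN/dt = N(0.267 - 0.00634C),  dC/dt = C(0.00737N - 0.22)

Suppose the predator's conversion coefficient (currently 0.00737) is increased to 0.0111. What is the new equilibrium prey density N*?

N* ≈ 19.8

At the interior fixed point, setting dC/dt = 0 with C > 0 fixes N* = (predator death rate)/(NC coefficient) — independent of the other coefficients.
With the change, N* = 0.22/0.0111 = 19.8; it falls from 29.9.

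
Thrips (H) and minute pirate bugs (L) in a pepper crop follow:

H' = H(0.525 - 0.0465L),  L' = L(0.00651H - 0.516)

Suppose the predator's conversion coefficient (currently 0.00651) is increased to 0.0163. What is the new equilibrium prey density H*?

H* ≈ 31.7

At the interior fixed point, setting dL/dt = 0 with L > 0 fixes H* = (predator death rate)/(HL coefficient) — independent of the other coefficients.
With the change, H* = 0.516/0.0163 = 31.7; it falls from 79.3.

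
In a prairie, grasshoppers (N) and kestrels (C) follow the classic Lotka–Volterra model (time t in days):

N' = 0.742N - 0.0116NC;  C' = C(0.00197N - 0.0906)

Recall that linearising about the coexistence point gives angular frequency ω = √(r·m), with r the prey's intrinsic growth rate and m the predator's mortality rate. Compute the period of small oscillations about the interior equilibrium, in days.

Here r = 0.742 and m = 0.0906, so r·m = 0.0672.
ω = √0.0672 = 0.259 per day, hence T = 2π/ω ≈ 24.2 days.

T ≈ 24.2 days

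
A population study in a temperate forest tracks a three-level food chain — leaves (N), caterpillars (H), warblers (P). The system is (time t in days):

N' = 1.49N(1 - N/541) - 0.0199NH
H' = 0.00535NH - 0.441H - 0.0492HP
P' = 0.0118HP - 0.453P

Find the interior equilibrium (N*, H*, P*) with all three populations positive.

N* ≈ 264, H* ≈ 38.4, P* ≈ 19.7

From dP/dt = 0: 0.0118H* = 0.453, so H* = 38.4.
From dN/dt = 0: 1.49(1 - N*/541) = 0.0199·38.4, giving N* = 541·(1 - 0.513) = 264.
From dH/dt = 0: 0.00535·264 - 0.441 = 0.0492P*, so P* = 0.969/0.0492 = 19.7.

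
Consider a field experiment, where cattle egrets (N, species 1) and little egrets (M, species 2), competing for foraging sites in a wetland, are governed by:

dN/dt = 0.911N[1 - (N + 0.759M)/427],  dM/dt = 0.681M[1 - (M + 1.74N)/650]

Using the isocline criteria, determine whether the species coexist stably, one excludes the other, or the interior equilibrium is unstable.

unstable coexistence (outcome depends on initial conditions)

Compare the nullcline intercepts: K1/α12 = 427/0.759 = 563 < K2 = 650; K2/α21 = 650/1.74 = 374 < K1 = 427.
Since both are reversed, neither can invade when rare; the interior point is a saddle.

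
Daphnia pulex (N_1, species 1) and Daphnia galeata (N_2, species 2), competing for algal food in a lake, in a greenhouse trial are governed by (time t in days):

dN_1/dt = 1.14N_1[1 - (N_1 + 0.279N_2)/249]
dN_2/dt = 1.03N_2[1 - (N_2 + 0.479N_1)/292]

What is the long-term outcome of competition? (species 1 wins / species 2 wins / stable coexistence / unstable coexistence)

stable coexistence

Compare the nullcline intercepts: K1/α12 = 249/0.279 = 892 > K2 = 292; K2/α21 = 292/0.479 = 610 > K1 = 249.
Since both inequalities hold, each species can invade when rare, so the interior equilibrium is stable.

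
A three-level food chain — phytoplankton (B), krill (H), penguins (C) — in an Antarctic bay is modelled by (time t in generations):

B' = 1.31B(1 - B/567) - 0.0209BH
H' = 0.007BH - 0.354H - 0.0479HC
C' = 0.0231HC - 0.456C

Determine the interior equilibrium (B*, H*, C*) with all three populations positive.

B* ≈ 388, H* ≈ 19.7, C* ≈ 49.4

From dC/dt = 0: 0.0231H* = 0.456, so H* = 19.7.
From dB/dt = 0: 1.31(1 - B*/567) = 0.0209·19.7, giving B* = 567·(1 - 0.315) = 388.
From dH/dt = 0: 0.007·388 - 0.354 = 0.0479C*, so C* = 2.37/0.0479 = 49.4.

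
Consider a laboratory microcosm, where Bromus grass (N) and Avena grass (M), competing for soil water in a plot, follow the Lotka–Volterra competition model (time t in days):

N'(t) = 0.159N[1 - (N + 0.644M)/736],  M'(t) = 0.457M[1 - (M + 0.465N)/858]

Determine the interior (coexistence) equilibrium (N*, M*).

Setting both brackets to zero gives the nullclines N + 0.644M = 736 and 0.465N + M = 858.
Substituting M = 858 - 0.465N into the first: N(1 - 0.644·0.465) = 736 - 0.644·858.
So N* = 183/0.701 = 262, and then M* = 858 - 0.465·262 = 736.

N* ≈ 262, M* ≈ 736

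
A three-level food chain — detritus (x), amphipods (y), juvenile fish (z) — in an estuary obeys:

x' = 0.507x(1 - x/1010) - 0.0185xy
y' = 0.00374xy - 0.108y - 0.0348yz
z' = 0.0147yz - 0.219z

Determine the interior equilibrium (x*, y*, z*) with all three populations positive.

From dz/dt = 0: 0.0147y* = 0.219, so y* = 14.9.
From dx/dt = 0: 0.507(1 - x*/1010) = 0.0185·14.9, giving x* = 1010·(1 - 0.544) = 461.
From dy/dt = 0: 0.00374·461 - 0.108 = 0.0348z*, so z* = 1.62/0.0348 = 46.4.

x* ≈ 461, y* ≈ 14.9, z* ≈ 46.4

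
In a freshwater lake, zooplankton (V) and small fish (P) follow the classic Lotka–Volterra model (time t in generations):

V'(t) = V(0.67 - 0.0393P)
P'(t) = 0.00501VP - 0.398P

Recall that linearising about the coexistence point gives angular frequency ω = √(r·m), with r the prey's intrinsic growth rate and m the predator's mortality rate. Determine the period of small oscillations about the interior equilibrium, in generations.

Here r = 0.67 and m = 0.398, so r·m = 0.267.
ω = √0.267 = 0.516 per generation, hence T = 2π/ω ≈ 12.2 generations.

T ≈ 12.2 generations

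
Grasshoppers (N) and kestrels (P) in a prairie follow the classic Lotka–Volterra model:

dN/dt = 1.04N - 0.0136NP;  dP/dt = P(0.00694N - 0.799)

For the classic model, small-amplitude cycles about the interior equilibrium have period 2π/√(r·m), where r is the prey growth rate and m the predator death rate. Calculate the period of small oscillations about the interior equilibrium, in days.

T ≈ 6.89 days

Here r = 1.04 and m = 0.799, so r·m = 0.831.
ω = √0.831 = 0.912 per day, hence T = 2π/ω ≈ 6.89 days.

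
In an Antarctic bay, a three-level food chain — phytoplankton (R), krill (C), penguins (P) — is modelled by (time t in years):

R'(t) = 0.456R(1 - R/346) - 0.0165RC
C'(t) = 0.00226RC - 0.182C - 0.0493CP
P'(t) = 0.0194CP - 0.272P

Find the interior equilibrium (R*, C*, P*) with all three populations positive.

R* ≈ 170, C* ≈ 14, P* ≈ 4.12

From dP/dt = 0: 0.0194C* = 0.272, so C* = 14.
From dR/dt = 0: 0.456(1 - R*/346) = 0.0165·14, giving R* = 346·(1 - 0.507) = 170.
From dC/dt = 0: 0.00226·170 - 0.182 = 0.0493P*, so P* = 0.203/0.0493 = 4.12.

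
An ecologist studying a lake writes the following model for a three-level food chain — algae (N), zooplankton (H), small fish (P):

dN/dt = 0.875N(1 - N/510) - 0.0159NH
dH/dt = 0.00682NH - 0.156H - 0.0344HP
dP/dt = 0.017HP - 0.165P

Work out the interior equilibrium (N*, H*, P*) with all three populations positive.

N* ≈ 420, H* ≈ 9.71, P* ≈ 78.7

From dP/dt = 0: 0.017H* = 0.165, so H* = 9.71.
From dN/dt = 0: 0.875(1 - N*/510) = 0.0159·9.71, giving N* = 510·(1 - 0.176) = 420.
From dH/dt = 0: 0.00682·420 - 0.156 = 0.0344P*, so P* = 2.71/0.0344 = 78.7.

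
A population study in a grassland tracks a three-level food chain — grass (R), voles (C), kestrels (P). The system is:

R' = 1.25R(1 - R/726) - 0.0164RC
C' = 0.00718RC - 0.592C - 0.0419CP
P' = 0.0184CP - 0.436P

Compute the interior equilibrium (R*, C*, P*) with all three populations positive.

R* ≈ 500, C* ≈ 23.7, P* ≈ 71.6

From dP/dt = 0: 0.0184C* = 0.436, so C* = 23.7.
From dR/dt = 0: 1.25(1 - R*/726) = 0.0164·23.7, giving R* = 726·(1 - 0.311) = 500.
From dC/dt = 0: 0.00718·500 - 0.592 = 0.0419P*, so P* = 3/0.0419 = 71.6.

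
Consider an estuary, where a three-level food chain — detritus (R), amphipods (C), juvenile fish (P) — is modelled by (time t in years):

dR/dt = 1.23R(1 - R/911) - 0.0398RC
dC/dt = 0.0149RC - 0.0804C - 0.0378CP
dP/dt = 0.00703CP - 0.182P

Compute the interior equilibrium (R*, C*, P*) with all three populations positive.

From dP/dt = 0: 0.00703C* = 0.182, so C* = 25.9.
From dR/dt = 0: 1.23(1 - R*/911) = 0.0398·25.9, giving R* = 911·(1 - 0.838) = 148.
From dC/dt = 0: 0.0149·148 - 0.0804 = 0.0378P*, so P* = 2.12/0.0378 = 56.2.

R* ≈ 148, C* ≈ 25.9, P* ≈ 56.2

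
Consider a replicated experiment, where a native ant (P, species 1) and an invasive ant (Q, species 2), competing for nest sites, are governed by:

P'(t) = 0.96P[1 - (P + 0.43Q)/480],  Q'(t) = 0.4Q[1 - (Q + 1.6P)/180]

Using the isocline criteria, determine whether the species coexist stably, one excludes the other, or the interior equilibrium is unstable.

species 1 excludes species 2

Compare the nullcline intercepts: K1/α12 = 480/0.43 = 1120 > K2 = 180; K2/α21 = 180/1.6 = 112 < K1 = 480.
Since the inequalities point opposite ways, species 1 can invade but species 2 cannot.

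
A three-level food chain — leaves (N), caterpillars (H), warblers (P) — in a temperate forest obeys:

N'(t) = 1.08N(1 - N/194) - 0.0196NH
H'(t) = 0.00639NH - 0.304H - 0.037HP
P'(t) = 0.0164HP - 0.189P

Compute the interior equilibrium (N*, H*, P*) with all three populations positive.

N* ≈ 153, H* ≈ 11.5, P* ≈ 18.3

From dP/dt = 0: 0.0164H* = 0.189, so H* = 11.5.
From dN/dt = 0: 1.08(1 - N*/194) = 0.0196·11.5, giving N* = 194·(1 - 0.209) = 153.
From dH/dt = 0: 0.00639·153 - 0.304 = 0.037P*, so P* = 0.676/0.037 = 18.3.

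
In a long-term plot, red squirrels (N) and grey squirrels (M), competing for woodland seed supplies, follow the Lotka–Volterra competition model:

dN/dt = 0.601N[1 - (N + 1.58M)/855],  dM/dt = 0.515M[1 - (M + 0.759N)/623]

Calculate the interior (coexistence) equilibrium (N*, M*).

Setting both brackets to zero gives the nullclines N + 1.58M = 855 and 0.759N + M = 623.
Substituting M = 623 - 0.759N into the first: N(1 - 1.58·0.759) = 855 - 1.58·623.
So N* = -129/-0.199 = 649, and then M* = 623 - 0.759·649 = 130.

N* ≈ 649, M* ≈ 130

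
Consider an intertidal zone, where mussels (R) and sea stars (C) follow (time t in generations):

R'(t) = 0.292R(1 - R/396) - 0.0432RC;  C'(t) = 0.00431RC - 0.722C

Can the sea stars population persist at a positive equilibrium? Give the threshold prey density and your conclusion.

Threshold R = 168; K > 168, so yes, the predator persists.

The predator equation gives dC/dt > 0 only when R > 0.722/0.00431 = 168.
Without the predator, R → K = 396. Since 396 > 168, the predator can invade and persist.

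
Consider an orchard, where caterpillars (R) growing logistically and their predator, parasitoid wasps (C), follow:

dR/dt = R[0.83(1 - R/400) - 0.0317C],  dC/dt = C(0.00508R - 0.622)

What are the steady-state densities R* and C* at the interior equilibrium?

From dC/dt = 0 with C > 0: 0.00508R* = 0.622, so R* = 122.
Substitute into dR/dt = 0: 0.83(1 - 122/400) = 0.0317C*.
The bracket is 0.694, giving C* = 0.576/0.0317 = 18.2.

R* ≈ 122, C* ≈ 18.2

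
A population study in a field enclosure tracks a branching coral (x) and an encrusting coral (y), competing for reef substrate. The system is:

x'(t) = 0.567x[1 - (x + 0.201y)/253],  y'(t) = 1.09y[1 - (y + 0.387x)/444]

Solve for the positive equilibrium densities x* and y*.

x* ≈ 178, y* ≈ 375

Setting both brackets to zero gives the nullclines x + 0.201y = 253 and 0.387x + y = 444.
Substituting y = 444 - 0.387x into the first: x(1 - 0.201·0.387) = 253 - 0.201·444.
So x* = 164/0.922 = 178, and then y* = 444 - 0.387·178 = 375.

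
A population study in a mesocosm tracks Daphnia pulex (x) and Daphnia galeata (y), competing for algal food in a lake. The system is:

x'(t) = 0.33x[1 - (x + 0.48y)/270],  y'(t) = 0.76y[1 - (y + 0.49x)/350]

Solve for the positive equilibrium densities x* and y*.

x* ≈ 133, y* ≈ 285

Setting both brackets to zero gives the nullclines x + 0.48y = 270 and 0.49x + y = 350.
Substituting y = 350 - 0.49x into the first: x(1 - 0.48·0.49) = 270 - 0.48·350.
So x* = 102/0.765 = 133, and then y* = 350 - 0.49·133 = 285.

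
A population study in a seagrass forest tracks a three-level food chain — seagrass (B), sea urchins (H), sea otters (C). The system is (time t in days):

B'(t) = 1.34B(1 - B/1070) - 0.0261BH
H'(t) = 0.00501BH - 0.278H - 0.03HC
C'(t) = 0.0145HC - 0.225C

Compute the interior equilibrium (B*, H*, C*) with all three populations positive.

From dC/dt = 0: 0.0145H* = 0.225, so H* = 15.5.
From dB/dt = 0: 1.34(1 - B*/1070) = 0.0261·15.5, giving B* = 1070·(1 - 0.302) = 747.
From dH/dt = 0: 0.00501·747 - 0.278 = 0.03C*, so C* = 3.46/0.03 = 115.

B* ≈ 747, H* ≈ 15.5, C* ≈ 115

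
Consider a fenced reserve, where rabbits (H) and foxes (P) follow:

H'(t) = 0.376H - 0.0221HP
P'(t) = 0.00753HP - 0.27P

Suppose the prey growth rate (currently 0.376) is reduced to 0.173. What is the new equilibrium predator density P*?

P* ≈ 7.83

At the interior fixed point, setting dH/dt = 0 with H > 0 fixes P* = (prey growth rate)/(HP coefficient) — independent of the other coefficients.
With the change, P* = 0.173/0.0221 = 7.83; it falls from 17.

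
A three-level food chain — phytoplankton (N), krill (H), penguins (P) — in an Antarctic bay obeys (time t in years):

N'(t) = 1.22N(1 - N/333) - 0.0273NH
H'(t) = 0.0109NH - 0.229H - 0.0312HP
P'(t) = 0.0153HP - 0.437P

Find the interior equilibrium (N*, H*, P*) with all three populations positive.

From dP/dt = 0: 0.0153H* = 0.437, so H* = 28.6.
From dN/dt = 0: 1.22(1 - N*/333) = 0.0273·28.6, giving N* = 333·(1 - 0.639) = 120.
From dH/dt = 0: 0.0109·120 - 0.229 = 0.0312P*, so P* = 1.08/0.0312 = 34.6.

N* ≈ 120, H* ≈ 28.6, P* ≈ 34.6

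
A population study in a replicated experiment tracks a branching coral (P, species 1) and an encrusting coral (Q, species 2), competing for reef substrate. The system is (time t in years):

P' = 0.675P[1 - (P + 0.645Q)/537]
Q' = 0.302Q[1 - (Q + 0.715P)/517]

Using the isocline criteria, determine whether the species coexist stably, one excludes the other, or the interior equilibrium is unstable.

stable coexistence

Compare the nullcline intercepts: K1/α12 = 537/0.645 = 833 > K2 = 517; K2/α21 = 517/0.715 = 723 > K1 = 537.
Since both inequalities hold, each species can invade when rare, so the interior equilibrium is stable.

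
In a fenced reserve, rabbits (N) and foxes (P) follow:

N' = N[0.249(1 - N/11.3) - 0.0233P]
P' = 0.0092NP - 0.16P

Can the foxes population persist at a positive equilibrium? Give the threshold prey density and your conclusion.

The predator equation gives dP/dt > 0 only when N > 0.16/0.0092 = 17.4.
Without the predator, N → K = 11.3. Since 11.3 < 17.4, the predator cannot invade.

Threshold N = 17.4; K < 17.4, so no, the predator goes extinct.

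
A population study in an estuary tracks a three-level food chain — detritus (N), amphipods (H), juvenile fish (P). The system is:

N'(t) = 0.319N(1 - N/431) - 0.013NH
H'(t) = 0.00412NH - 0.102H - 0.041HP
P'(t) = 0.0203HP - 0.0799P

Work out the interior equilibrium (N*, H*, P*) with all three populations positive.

N* ≈ 362, H* ≈ 3.94, P* ≈ 33.9

From dP/dt = 0: 0.0203H* = 0.0799, so H* = 3.94.
From dN/dt = 0: 0.319(1 - N*/431) = 0.013·3.94, giving N* = 431·(1 - 0.16) = 362.
From dH/dt = 0: 0.00412·362 - 0.102 = 0.041P*, so P* = 1.39/0.041 = 33.9.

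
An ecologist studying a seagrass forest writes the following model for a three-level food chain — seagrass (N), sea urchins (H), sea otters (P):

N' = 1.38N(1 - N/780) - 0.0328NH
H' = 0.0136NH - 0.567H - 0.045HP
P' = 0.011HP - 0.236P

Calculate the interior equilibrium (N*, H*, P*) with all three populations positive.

From dP/dt = 0: 0.011H* = 0.236, so H* = 21.5.
From dN/dt = 0: 1.38(1 - N*/780) = 0.0328·21.5, giving N* = 780·(1 - 0.51) = 382.
From dH/dt = 0: 0.0136·382 - 0.567 = 0.045P*, so P* = 4.63/0.045 = 103.

N* ≈ 382, H* ≈ 21.5, P* ≈ 103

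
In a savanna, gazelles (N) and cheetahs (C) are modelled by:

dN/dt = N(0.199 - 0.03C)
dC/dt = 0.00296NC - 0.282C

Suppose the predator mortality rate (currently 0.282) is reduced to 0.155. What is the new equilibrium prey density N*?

N* ≈ 52.4

At the interior fixed point, setting dC/dt = 0 with C > 0 fixes N* = (predator death rate)/(NC coefficient) — independent of the other coefficients.
With the change, N* = 0.155/0.00296 = 52.4; it falls from 95.3.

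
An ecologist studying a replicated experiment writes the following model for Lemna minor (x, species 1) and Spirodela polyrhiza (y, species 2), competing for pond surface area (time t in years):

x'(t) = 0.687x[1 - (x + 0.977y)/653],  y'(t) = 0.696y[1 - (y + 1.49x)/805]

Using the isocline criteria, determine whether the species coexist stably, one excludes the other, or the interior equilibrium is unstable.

unstable coexistence (outcome depends on initial conditions)

Compare the nullcline intercepts: K1/α12 = 653/0.977 = 668 < K2 = 805; K2/α21 = 805/1.49 = 540 < K1 = 653.
Since both are reversed, neither can invade when rare; the interior point is a saddle.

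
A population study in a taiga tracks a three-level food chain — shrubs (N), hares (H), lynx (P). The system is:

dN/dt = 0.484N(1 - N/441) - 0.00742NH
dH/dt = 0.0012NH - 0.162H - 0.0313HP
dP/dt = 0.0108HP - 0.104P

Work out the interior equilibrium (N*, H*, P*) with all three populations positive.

N* ≈ 376, H* ≈ 9.63, P* ≈ 9.24

From dP/dt = 0: 0.0108H* = 0.104, so H* = 9.63.
From dN/dt = 0: 0.484(1 - N*/441) = 0.00742·9.63, giving N* = 441·(1 - 0.148) = 376.
From dH/dt = 0: 0.0012·376 - 0.162 = 0.0313P*, so P* = 0.289/0.0313 = 9.24.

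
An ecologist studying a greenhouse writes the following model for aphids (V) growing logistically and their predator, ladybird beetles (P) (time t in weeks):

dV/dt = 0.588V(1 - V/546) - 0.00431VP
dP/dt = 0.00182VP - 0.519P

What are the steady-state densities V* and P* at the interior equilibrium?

From dP/dt = 0 with P > 0: 0.00182V* = 0.519, so V* = 285.
Substitute into dV/dt = 0: 0.588(1 - 285/546) = 0.00431P*.
The bracket is 0.478, giving P* = 0.281/0.00431 = 65.2.

V* ≈ 285, P* ≈ 65.2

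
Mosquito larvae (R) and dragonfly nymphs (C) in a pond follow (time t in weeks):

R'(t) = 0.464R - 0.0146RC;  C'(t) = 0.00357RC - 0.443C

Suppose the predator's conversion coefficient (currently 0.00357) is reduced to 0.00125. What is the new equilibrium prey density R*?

R* ≈ 354

At the interior fixed point, setting dC/dt = 0 with C > 0 fixes R* = (predator death rate)/(RC coefficient) — independent of the other coefficients.
With the change, R* = 0.443/0.00125 = 354; it rises from 124.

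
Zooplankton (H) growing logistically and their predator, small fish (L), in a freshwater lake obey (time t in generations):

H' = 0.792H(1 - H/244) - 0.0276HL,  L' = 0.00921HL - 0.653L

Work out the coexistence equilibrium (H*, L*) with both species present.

H* ≈ 70.9, L* ≈ 20.4

From dL/dt = 0 with L > 0: 0.00921H* = 0.653, so H* = 70.9.
Substitute into dH/dt = 0: 0.792(1 - 70.9/244) = 0.0276L*.
The bracket is 0.709, giving L* = 0.562/0.0276 = 20.4.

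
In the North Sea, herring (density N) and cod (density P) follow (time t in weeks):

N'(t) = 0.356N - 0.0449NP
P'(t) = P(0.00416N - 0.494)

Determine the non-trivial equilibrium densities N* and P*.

Set dP/dt = 0 with P > 0: 0.00416N - 0.494 = 0, so N* = 0.494/0.00416 = 119.
Set dN/dt = 0 with N > 0: 0.356 - 0.0449P = 0, so P* = 0.356/0.0449 = 7.93.

N* ≈ 119, P* ≈ 7.93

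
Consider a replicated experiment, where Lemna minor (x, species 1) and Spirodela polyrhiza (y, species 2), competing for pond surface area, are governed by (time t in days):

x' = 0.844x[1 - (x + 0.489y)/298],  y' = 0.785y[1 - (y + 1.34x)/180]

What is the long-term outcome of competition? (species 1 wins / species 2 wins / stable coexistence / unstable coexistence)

Compare the nullcline intercepts: K1/α12 = 298/0.489 = 609 > K2 = 180; K2/α21 = 180/1.34 = 134 < K1 = 298.
Since the inequalities point opposite ways, species 1 can invade but species 2 cannot.

species 1 excludes species 2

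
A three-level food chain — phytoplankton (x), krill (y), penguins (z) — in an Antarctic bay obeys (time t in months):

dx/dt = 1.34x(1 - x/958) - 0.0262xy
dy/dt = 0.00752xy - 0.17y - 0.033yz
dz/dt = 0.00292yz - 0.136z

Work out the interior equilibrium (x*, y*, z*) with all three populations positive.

x* ≈ 85.6, y* ≈ 46.6, z* ≈ 14.4

From dz/dt = 0: 0.00292y* = 0.136, so y* = 46.6.
From dx/dt = 0: 1.34(1 - x*/958) = 0.0262·46.6, giving x* = 958·(1 - 0.911) = 85.6.
From dy/dt = 0: 0.00752·85.6 - 0.17 = 0.033z*, so z* = 0.474/0.033 = 14.4.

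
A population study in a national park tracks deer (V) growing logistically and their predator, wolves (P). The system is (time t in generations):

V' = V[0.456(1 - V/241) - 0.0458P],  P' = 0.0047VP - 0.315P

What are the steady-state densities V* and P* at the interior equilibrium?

From dP/dt = 0 with P > 0: 0.0047V* = 0.315, so V* = 67.
Substitute into dV/dt = 0: 0.456(1 - 67/241) = 0.0458P*.
The bracket is 0.722, giving P* = 0.329/0.0458 = 7.19.

V* ≈ 67, P* ≈ 7.19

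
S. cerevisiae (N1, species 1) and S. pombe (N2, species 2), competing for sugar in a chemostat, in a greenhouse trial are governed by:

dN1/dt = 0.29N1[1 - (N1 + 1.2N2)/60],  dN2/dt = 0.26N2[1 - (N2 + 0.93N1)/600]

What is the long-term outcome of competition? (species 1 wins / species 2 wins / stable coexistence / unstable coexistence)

Compare the nullcline intercepts: K1/α12 = 60/1.2 = 50 < K2 = 600; K2/α21 = 600/0.93 = 645 > K1 = 60.
Since the inequalities point opposite ways, species 2 can invade but species 1 cannot.

species 2 excludes species 1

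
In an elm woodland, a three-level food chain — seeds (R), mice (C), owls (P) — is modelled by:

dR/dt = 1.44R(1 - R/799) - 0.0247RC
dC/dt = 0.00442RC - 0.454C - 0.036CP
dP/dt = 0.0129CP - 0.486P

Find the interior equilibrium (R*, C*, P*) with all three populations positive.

From dP/dt = 0: 0.0129C* = 0.486, so C* = 37.7.
From dR/dt = 0: 1.44(1 - R*/799) = 0.0247·37.7, giving R* = 799·(1 - 0.646) = 283.
From dC/dt = 0: 0.00442·283 - 0.454 = 0.036P*, so P* = 0.795/0.036 = 22.1.

R* ≈ 283, C* ≈ 37.7, P* ≈ 22.1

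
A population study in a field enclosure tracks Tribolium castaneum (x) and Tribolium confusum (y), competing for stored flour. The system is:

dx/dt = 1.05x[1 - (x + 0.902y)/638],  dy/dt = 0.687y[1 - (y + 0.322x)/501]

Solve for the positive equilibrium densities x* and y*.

Setting both brackets to zero gives the nullclines x + 0.902y = 638 and 0.322x + y = 501.
Substituting y = 501 - 0.322x into the first: x(1 - 0.902·0.322) = 638 - 0.902·501.
So x* = 186/0.71 = 262, and then y* = 501 - 0.322·262 = 417.

x* ≈ 262, y* ≈ 417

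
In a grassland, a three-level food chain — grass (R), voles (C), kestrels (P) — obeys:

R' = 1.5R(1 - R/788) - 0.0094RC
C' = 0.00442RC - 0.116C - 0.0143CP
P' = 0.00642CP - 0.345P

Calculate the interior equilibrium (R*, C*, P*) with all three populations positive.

From dP/dt = 0: 0.00642C* = 0.345, so C* = 53.7.
From dR/dt = 0: 1.5(1 - R*/788) = 0.0094·53.7, giving R* = 788·(1 - 0.337) = 523.
From dC/dt = 0: 0.00442·523 - 0.116 = 0.0143P*, so P* = 2.19/0.0143 = 153.

R* ≈ 523, C* ≈ 53.7, P* ≈ 153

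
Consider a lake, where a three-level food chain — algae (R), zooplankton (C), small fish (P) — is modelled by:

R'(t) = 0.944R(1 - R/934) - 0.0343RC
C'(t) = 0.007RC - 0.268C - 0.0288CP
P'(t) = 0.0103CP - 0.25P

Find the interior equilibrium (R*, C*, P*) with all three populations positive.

R* ≈ 110, C* ≈ 24.3, P* ≈ 17.5

From dP/dt = 0: 0.0103C* = 0.25, so C* = 24.3.
From dR/dt = 0: 0.944(1 - R*/934) = 0.0343·24.3, giving R* = 934·(1 - 0.882) = 110.
From dC/dt = 0: 0.007·110 - 0.268 = 0.0288P*, so P* = 0.504/0.0288 = 17.5.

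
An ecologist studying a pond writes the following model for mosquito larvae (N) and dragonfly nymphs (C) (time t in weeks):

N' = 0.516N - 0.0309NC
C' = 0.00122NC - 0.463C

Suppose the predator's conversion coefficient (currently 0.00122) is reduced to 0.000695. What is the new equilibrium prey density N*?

At the interior fixed point, setting dC/dt = 0 with C > 0 fixes N* = (predator death rate)/(NC coefficient) — independent of the other coefficients.
With the change, N* = 0.463/0.000695 = 666; it rises from 380.

N* ≈ 666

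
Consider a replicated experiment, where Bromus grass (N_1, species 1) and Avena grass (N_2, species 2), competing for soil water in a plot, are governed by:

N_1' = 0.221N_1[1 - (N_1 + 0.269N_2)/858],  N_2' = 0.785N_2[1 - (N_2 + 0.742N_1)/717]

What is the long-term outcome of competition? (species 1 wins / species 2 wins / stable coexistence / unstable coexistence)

Compare the nullcline intercepts: K1/α12 = 858/0.269 = 3190 > K2 = 717; K2/α21 = 717/0.742 = 966 > K1 = 858.
Since both inequalities hold, each species can invade when rare, so the interior equilibrium is stable.

stable coexistence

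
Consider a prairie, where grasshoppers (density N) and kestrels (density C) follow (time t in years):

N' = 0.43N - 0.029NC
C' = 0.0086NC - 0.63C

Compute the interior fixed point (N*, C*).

N* ≈ 73.3, C* ≈ 14.8

Set dC/dt = 0 with C > 0: 0.0086N - 0.63 = 0, so N* = 0.63/0.0086 = 73.3.
Set dN/dt = 0 with N > 0: 0.43 - 0.029C = 0, so C* = 0.43/0.029 = 14.8.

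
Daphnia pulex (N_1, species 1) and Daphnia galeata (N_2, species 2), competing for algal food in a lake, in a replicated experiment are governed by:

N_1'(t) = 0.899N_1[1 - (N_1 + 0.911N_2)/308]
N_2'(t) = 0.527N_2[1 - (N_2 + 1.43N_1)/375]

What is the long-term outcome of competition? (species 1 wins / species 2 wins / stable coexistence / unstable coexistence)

unstable coexistence (outcome depends on initial conditions)

Compare the nullcline intercepts: K1/α12 = 308/0.911 = 338 < K2 = 375; K2/α21 = 375/1.43 = 262 < K1 = 308.
Since both are reversed, neither can invade when rare; the interior point is a saddle.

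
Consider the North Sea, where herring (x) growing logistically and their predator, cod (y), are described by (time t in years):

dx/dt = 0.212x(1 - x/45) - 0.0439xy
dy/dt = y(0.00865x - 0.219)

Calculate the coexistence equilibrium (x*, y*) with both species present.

x* ≈ 25.3, y* ≈ 2.11

From dy/dt = 0 with y > 0: 0.00865x* = 0.219, so x* = 25.3.
Substitute into dx/dt = 0: 0.212(1 - 25.3/45) = 0.0439y*.
The bracket is 0.437, giving y* = 0.0927/0.0439 = 2.11.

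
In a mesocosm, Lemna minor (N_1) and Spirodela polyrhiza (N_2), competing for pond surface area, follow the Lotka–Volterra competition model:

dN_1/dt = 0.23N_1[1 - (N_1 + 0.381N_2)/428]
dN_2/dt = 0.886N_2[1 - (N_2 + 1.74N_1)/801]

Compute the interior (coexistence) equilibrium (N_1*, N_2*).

N_1* ≈ 364, N_2* ≈ 167

Setting both brackets to zero gives the nullclines N_1 + 0.381N_2 = 428 and 1.74N_1 + N_2 = 801.
Substituting N_2 = 801 - 1.74N_1 into the first: N_1(1 - 0.381·1.74) = 428 - 0.381·801.
So N_1* = 123/0.337 = 364, and then N_2* = 801 - 1.74·364 = 167.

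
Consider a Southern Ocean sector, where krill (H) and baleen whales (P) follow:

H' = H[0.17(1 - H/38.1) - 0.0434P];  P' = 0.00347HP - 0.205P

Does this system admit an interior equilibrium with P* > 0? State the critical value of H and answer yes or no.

Threshold H = 59.1; K < 59.1, so no, the predator goes extinct.

The predator equation gives dP/dt > 0 only when H > 0.205/0.00347 = 59.1.
Without the predator, H → K = 38.1. Since 38.1 < 59.1, the predator cannot invade.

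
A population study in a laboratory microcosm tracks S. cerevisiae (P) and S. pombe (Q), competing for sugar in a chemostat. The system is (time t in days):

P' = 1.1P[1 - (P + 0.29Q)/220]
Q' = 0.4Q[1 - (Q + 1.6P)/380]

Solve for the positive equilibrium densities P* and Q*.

P* ≈ 205, Q* ≈ 52.2

Setting both brackets to zero gives the nullclines P + 0.29Q = 220 and 1.6P + Q = 380.
Substituting Q = 380 - 1.6P into the first: P(1 - 0.29·1.6) = 220 - 0.29·380.
So P* = 110/0.536 = 205, and then Q* = 380 - 1.6·205 = 52.2.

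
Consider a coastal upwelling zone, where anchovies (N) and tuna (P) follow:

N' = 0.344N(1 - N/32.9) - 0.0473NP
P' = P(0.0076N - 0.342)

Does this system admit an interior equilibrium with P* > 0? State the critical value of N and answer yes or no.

The predator equation gives dP/dt > 0 only when N > 0.342/0.0076 = 45.
Without the predator, N → K = 32.9. Since 32.9 < 45, the predator cannot invade.

Threshold N = 45; K < 45, so no, the predator goes extinct.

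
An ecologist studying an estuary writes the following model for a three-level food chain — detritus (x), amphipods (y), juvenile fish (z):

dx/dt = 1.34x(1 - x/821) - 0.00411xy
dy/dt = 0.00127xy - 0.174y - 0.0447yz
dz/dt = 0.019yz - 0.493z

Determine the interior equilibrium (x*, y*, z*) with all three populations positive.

x* ≈ 756, y* ≈ 25.9, z* ≈ 17.6

From dz/dt = 0: 0.019y* = 0.493, so y* = 25.9.
From dx/dt = 0: 1.34(1 - x*/821) = 0.00411·25.9, giving x* = 821·(1 - 0.0796) = 756.
From dy/dt = 0: 0.00127·756 - 0.174 = 0.0447z*, so z* = 0.786/0.0447 = 17.6.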